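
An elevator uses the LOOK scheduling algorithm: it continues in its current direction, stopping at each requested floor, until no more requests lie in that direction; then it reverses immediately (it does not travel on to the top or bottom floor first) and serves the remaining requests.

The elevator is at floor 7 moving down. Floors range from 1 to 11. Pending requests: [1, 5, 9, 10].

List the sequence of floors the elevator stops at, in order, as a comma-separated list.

Current: 7, moving DOWN
Serve below first (descending): [5, 1]
Then reverse, serve above (ascending): [9, 10]

Answer: 5, 1, 9, 10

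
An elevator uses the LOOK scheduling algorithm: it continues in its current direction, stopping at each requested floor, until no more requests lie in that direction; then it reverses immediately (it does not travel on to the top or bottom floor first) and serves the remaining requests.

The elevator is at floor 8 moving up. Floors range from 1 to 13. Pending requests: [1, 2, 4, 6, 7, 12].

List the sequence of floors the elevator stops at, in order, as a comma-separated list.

Answer: 12, 7, 6, 4, 2, 1

Derivation:
Current: 8, moving UP
Serve above first (ascending): [12]
Then reverse, serve below (descending): [7, 6, 4, 2, 1]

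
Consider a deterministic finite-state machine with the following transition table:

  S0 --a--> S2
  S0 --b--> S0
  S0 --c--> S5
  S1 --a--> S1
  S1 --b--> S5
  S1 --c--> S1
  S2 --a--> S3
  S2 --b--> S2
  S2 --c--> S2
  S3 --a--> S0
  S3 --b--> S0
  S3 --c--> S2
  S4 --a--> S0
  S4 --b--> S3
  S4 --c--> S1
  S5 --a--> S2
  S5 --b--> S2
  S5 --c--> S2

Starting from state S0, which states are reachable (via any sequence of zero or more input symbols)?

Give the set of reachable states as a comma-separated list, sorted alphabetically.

BFS from S0:
  visit S0: S0--a-->S2 (new), S0--b-->S0 (seen), S0--c-->S5 (new)
  visit S2: S2--a-->S3 (new), S2--b-->S2 (seen), S2--c-->S2 (seen)
  visit S5: S5--a-->S2 (seen), S5--b-->S2 (seen), S5--c-->S2 (seen)
  visit S3: S3--a-->S0 (seen), S3--b-->S0 (seen), S3--c-->S2 (seen)

Answer: S0, S2, S3, S5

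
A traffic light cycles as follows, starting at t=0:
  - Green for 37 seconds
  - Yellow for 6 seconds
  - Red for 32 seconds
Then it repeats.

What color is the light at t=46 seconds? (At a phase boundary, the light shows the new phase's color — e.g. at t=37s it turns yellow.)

Cycle length = 37 + 6 + 32 = 75s
t = 46, phase_t = 46 mod 75 = 46
46 >= 43 → RED

Answer: red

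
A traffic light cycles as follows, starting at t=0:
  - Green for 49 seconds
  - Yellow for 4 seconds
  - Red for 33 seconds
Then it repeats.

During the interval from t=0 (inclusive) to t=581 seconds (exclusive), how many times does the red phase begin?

Answer: 7

Derivation:
Cycle = 49+4+33 = 86s
red phase starts at t = k*86 + 53 for k=0,1,2,...
Need k*86+53 < 581 → k < 6.140
k ∈ {0, ..., 6} → 7 starts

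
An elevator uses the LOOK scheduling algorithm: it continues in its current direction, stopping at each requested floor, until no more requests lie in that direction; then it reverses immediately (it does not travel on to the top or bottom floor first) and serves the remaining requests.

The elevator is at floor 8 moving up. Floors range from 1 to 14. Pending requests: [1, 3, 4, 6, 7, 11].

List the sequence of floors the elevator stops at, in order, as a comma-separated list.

Answer: 11, 7, 6, 4, 3, 1

Derivation:
Current: 8, moving UP
Serve above first (ascending): [11]
Then reverse, serve below (descending): [7, 6, 4, 3, 1]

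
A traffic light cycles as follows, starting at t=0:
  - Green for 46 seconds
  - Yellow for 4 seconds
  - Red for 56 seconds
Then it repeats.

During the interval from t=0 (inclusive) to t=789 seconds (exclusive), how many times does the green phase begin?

Answer: 8

Derivation:
Cycle = 46+4+56 = 106s
green phase starts at t = k*106 + 0 for k=0,1,2,...
Need k*106+0 < 789 → k < 7.443
k ∈ {0, ..., 7} → 8 starts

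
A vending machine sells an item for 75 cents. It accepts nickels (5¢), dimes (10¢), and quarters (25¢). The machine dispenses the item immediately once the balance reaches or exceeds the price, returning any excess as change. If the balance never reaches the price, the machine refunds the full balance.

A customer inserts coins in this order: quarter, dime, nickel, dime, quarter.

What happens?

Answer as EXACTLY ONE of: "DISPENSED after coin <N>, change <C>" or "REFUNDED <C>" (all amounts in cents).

Answer: DISPENSED after coin 5, change 0

Derivation:
Price: 75¢
Coin 1 (quarter, 25¢): balance = 25¢
Coin 2 (dime, 10¢): balance = 35¢
Coin 3 (nickel, 5¢): balance = 40¢
Coin 4 (dime, 10¢): balance = 50¢
Coin 5 (quarter, 25¢): balance = 75¢
  → balance >= price → DISPENSE, change = 75 - 75 = 0¢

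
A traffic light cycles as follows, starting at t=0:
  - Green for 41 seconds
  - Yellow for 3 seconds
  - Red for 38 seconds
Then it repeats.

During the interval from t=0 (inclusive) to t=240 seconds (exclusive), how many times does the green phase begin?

Answer: 3

Derivation:
Cycle = 41+3+38 = 82s
green phase starts at t = k*82 + 0 for k=0,1,2,...
Need k*82+0 < 240 → k < 2.927
k ∈ {0, ..., 2} → 3 starts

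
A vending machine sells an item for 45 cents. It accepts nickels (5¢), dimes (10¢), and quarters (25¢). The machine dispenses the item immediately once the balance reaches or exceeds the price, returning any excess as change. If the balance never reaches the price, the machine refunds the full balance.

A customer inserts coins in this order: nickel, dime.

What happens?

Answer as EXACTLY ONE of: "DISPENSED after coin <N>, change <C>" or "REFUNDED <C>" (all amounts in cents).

Answer: REFUNDED 15

Derivation:
Price: 45¢
Coin 1 (nickel, 5¢): balance = 5¢
Coin 2 (dime, 10¢): balance = 15¢
All coins inserted, balance 15¢ < price 45¢ → REFUND 15¢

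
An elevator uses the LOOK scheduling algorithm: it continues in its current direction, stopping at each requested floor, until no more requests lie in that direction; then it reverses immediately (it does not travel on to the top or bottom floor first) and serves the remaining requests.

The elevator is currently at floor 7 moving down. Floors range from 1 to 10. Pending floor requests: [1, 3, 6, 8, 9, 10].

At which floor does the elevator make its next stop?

Current floor: 7, direction: down
Requests above: [8, 9, 10]
Requests below: [1, 3, 6]
Moving down and requests lie below → nearest below is max([1, 3, 6]) = 6

Answer: 6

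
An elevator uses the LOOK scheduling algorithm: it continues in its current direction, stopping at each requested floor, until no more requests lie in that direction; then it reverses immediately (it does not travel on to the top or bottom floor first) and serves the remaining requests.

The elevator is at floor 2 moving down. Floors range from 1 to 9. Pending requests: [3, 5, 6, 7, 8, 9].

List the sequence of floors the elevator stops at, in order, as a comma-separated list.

Current: 2, moving DOWN
Serve below first (descending): []
Then reverse, serve above (ascending): [3, 5, 6, 7, 8, 9]

Answer: 3, 5, 6, 7, 8, 9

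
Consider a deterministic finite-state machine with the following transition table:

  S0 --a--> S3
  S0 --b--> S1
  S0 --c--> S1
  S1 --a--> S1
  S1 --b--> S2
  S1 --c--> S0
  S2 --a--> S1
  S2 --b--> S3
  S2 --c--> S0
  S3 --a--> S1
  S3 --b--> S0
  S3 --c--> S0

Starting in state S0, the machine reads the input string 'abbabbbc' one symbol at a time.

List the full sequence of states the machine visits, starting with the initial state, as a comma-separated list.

Answer: S0, S3, S0, S1, S1, S2, S3, S0, S1

Derivation:
Start: S0
  read 'a': S0 --a--> S3
  read 'b': S3 --b--> S0
  read 'b': S0 --b--> S1
  read 'a': S1 --a--> S1
  read 'b': S1 --b--> S2
  read 'b': S2 --b--> S3
  read 'b': S3 --b--> S0
  read 'c': S0 --c--> S1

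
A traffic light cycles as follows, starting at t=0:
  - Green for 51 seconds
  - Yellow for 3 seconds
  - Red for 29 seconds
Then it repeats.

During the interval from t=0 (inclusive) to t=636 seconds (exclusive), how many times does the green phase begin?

Cycle = 51+3+29 = 83s
green phase starts at t = k*83 + 0 for k=0,1,2,...
Need k*83+0 < 636 → k < 7.663
k ∈ {0, ..., 7} → 8 starts

Answer: 8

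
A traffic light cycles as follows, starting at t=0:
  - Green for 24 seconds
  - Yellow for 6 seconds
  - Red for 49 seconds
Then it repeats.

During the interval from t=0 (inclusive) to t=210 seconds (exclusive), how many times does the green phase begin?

Answer: 3

Derivation:
Cycle = 24+6+49 = 79s
green phase starts at t = k*79 + 0 for k=0,1,2,...
Need k*79+0 < 210 → k < 2.658
k ∈ {0, ..., 2} → 3 starts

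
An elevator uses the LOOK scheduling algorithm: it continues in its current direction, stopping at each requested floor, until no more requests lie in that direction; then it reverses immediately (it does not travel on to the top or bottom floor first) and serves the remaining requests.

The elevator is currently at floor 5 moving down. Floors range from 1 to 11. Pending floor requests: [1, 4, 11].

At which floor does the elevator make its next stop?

Current floor: 5, direction: down
Requests above: [11]
Requests below: [1, 4]
Moving down and requests lie below → nearest below is max([1, 4]) = 4

Answer: 4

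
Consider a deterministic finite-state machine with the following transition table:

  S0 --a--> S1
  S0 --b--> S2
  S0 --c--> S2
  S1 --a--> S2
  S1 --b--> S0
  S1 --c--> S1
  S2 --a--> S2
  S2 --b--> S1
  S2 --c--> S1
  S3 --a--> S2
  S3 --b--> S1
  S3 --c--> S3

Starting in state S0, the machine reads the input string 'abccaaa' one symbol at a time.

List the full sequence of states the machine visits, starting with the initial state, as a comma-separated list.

Answer: S0, S1, S0, S2, S1, S2, S2, S2

Derivation:
Start: S0
  read 'a': S0 --a--> S1
  read 'b': S1 --b--> S0
  read 'c': S0 --c--> S2
  read 'c': S2 --c--> S1
  read 'a': S1 --a--> S2
  read 'a': S2 --a--> S2
  read 'a': S2 --a--> S2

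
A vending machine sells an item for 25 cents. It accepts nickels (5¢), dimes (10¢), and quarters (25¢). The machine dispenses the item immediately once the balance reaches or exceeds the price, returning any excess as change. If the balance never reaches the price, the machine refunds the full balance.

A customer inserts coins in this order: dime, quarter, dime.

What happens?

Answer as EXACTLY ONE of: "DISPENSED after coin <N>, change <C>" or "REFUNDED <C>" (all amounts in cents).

Answer: DISPENSED after coin 2, change 10

Derivation:
Price: 25¢
Coin 1 (dime, 10¢): balance = 10¢
Coin 2 (quarter, 25¢): balance = 35¢
  → balance >= price → DISPENSE, change = 35 - 25 = 10¢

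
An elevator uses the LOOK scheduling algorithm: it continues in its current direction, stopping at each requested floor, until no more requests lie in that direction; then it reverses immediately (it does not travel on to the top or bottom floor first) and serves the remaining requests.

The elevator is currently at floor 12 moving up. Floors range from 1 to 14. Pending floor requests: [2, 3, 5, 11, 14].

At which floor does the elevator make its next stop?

Answer: 14

Derivation:
Current floor: 12, direction: up
Requests above: [14]
Requests below: [2, 3, 5, 11]
Moving up and requests lie above → nearest above is min([14]) = 14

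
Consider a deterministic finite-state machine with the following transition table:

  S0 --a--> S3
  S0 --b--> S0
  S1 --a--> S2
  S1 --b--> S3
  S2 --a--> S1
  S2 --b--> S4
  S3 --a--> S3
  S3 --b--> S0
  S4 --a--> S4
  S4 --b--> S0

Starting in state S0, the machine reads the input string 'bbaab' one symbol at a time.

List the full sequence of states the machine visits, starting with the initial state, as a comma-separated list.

Answer: S0, S0, S0, S3, S3, S0

Derivation:
Start: S0
  read 'b': S0 --b--> S0
  read 'b': S0 --b--> S0
  read 'a': S0 --a--> S3
  read 'a': S3 --a--> S3
  read 'b': S3 --b--> S0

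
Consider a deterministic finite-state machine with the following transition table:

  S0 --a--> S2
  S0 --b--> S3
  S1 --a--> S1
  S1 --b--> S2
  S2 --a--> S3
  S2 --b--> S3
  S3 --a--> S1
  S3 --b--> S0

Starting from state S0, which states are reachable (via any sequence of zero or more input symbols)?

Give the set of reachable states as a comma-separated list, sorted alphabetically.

Answer: S0, S1, S2, S3

Derivation:
BFS from S0:
  visit S0: S0--a-->S2 (new), S0--b-->S3 (new)
  visit S2: S2--a-->S3 (seen), S2--b-->S3 (seen)
  visit S3: S3--a-->S1 (new), S3--b-->S0 (seen)
  visit S1: S1--a-->S1 (seen), S1--b-->S2 (seen)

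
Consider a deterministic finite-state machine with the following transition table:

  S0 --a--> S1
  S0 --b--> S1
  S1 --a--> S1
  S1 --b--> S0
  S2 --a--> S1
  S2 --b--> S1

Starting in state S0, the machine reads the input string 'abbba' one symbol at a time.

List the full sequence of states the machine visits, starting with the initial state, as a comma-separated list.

Answer: S0, S1, S0, S1, S0, S1

Derivation:
Start: S0
  read 'a': S0 --a--> S1
  read 'b': S1 --b--> S0
  read 'b': S0 --b--> S1
  read 'b': S1 --b--> S0
  read 'a': S0 --a--> S1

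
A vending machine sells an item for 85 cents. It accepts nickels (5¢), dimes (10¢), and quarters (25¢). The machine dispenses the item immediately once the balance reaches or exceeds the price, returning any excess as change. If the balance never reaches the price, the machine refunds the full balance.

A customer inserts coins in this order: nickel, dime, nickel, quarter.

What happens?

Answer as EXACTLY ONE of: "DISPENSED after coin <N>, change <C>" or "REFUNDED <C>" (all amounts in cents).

Answer: REFUNDED 45

Derivation:
Price: 85¢
Coin 1 (nickel, 5¢): balance = 5¢
Coin 2 (dime, 10¢): balance = 15¢
Coin 3 (nickel, 5¢): balance = 20¢
Coin 4 (quarter, 25¢): balance = 45¢
All coins inserted, balance 45¢ < price 85¢ → REFUND 45¢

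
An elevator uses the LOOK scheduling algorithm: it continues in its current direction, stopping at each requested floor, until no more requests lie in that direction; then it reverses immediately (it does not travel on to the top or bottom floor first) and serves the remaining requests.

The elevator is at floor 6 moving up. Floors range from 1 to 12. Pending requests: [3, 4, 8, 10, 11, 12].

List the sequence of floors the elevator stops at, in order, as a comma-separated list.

Answer: 8, 10, 11, 12, 4, 3

Derivation:
Current: 6, moving UP
Serve above first (ascending): [8, 10, 11, 12]
Then reverse, serve below (descending): [4, 3]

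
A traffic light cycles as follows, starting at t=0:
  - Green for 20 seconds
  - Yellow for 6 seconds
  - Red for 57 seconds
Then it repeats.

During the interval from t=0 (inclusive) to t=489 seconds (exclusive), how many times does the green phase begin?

Answer: 6

Derivation:
Cycle = 20+6+57 = 83s
green phase starts at t = k*83 + 0 for k=0,1,2,...
Need k*83+0 < 489 → k < 5.892
k ∈ {0, ..., 5} → 6 starts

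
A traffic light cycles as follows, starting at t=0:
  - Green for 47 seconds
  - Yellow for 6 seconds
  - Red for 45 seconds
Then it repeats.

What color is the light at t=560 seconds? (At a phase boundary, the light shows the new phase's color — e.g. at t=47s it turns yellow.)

Cycle length = 47 + 6 + 45 = 98s
t = 560, phase_t = 560 mod 98 = 70
70 >= 53 → RED

Answer: red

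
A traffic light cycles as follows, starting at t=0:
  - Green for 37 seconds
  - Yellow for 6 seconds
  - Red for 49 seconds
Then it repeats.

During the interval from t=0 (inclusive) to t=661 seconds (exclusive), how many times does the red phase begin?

Cycle = 37+6+49 = 92s
red phase starts at t = k*92 + 43 for k=0,1,2,...
Need k*92+43 < 661 → k < 6.717
k ∈ {0, ..., 6} → 7 starts

Answer: 7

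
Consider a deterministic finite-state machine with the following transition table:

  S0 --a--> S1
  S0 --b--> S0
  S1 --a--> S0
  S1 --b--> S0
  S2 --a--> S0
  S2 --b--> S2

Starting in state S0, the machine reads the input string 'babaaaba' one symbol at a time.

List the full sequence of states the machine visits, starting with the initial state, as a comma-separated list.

Answer: S0, S0, S1, S0, S1, S0, S1, S0, S1

Derivation:
Start: S0
  read 'b': S0 --b--> S0
  read 'a': S0 --a--> S1
  read 'b': S1 --b--> S0
  read 'a': S0 --a--> S1
  read 'a': S1 --a--> S0
  read 'a': S0 --a--> S1
  read 'b': S1 --b--> S0
  read 'a': S0 --a--> S1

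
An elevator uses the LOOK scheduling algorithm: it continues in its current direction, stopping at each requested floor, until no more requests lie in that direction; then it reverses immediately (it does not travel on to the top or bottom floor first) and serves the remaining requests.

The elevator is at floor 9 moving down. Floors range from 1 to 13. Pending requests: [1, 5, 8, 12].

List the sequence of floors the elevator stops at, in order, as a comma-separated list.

Current: 9, moving DOWN
Serve below first (descending): [8, 5, 1]
Then reverse, serve above (ascending): [12]

Answer: 8, 5, 1, 12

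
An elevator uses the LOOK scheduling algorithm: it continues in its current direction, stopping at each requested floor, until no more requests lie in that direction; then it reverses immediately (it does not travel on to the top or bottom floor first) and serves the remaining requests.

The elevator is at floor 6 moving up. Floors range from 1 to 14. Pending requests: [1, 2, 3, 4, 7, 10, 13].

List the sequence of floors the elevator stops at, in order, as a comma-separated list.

Answer: 7, 10, 13, 4, 3, 2, 1

Derivation:
Current: 6, moving UP
Serve above first (ascending): [7, 10, 13]
Then reverse, serve below (descending): [4, 3, 2, 1]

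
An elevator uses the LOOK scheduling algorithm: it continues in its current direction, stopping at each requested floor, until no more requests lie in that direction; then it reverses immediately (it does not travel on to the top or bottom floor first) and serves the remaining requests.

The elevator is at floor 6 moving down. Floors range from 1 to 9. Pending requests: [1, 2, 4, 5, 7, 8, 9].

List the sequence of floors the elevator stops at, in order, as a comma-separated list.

Answer: 5, 4, 2, 1, 7, 8, 9

Derivation:
Current: 6, moving DOWN
Serve below first (descending): [5, 4, 2, 1]
Then reverse, serve above (ascending): [7, 8, 9]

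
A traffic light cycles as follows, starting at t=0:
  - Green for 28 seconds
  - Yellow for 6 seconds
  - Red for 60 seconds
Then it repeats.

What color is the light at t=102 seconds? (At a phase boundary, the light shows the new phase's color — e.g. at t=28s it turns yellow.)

Cycle length = 28 + 6 + 60 = 94s
t = 102, phase_t = 102 mod 94 = 8
8 < 28 (green end) → GREEN

Answer: green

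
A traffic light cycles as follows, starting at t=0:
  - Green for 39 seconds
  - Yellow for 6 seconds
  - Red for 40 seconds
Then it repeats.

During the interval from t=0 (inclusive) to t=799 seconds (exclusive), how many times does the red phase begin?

Cycle = 39+6+40 = 85s
red phase starts at t = k*85 + 45 for k=0,1,2,...
Need k*85+45 < 799 → k < 8.871
k ∈ {0, ..., 8} → 9 starts

Answer: 9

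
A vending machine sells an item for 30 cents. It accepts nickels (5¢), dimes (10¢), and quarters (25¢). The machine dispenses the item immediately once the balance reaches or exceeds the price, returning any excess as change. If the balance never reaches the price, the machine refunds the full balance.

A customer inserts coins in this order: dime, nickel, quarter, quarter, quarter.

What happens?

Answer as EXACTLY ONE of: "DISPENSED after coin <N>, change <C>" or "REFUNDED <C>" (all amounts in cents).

Answer: DISPENSED after coin 3, change 10

Derivation:
Price: 30¢
Coin 1 (dime, 10¢): balance = 10¢
Coin 2 (nickel, 5¢): balance = 15¢
Coin 3 (quarter, 25¢): balance = 40¢
  → balance >= price → DISPENSE, change = 40 - 30 = 10¢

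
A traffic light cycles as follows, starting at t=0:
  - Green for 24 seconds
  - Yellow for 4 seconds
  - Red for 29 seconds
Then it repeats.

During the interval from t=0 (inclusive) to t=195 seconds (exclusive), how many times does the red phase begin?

Cycle = 24+4+29 = 57s
red phase starts at t = k*57 + 28 for k=0,1,2,...
Need k*57+28 < 195 → k < 2.930
k ∈ {0, ..., 2} → 3 starts

Answer: 3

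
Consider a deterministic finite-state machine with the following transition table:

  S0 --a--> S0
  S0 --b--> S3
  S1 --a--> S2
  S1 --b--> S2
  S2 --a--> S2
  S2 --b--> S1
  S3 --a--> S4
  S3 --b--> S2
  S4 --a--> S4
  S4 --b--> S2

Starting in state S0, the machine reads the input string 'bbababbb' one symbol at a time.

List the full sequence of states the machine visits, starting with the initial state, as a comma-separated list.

Start: S0
  read 'b': S0 --b--> S3
  read 'b': S3 --b--> S2
  read 'a': S2 --a--> S2
  read 'b': S2 --b--> S1
  read 'a': S1 --a--> S2
  read 'b': S2 --b--> S1
  read 'b': S1 --b--> S2
  read 'b': S2 --b--> S1

Answer: S0, S3, S2, S2, S1, S2, S1, S2, S1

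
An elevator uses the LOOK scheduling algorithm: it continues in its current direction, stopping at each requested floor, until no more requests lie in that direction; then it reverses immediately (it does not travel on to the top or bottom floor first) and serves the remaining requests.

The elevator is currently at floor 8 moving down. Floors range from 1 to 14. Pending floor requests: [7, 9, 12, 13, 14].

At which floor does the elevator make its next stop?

Current floor: 8, direction: down
Requests above: [9, 12, 13, 14]
Requests below: [7]
Moving down and requests lie below → nearest below is max([7]) = 7

Answer: 7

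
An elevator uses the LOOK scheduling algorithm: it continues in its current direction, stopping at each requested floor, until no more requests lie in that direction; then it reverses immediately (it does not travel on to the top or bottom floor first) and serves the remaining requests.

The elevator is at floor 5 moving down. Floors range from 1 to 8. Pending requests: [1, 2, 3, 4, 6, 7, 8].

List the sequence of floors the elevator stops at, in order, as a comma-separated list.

Current: 5, moving DOWN
Serve below first (descending): [4, 3, 2, 1]
Then reverse, serve above (ascending): [6, 7, 8]

Answer: 4, 3, 2, 1, 6, 7, 8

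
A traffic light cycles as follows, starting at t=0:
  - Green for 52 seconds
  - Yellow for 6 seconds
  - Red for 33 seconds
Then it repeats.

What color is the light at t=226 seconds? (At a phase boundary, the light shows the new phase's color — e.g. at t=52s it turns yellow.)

Cycle length = 52 + 6 + 33 = 91s
t = 226, phase_t = 226 mod 91 = 44
44 < 52 (green end) → GREEN

Answer: green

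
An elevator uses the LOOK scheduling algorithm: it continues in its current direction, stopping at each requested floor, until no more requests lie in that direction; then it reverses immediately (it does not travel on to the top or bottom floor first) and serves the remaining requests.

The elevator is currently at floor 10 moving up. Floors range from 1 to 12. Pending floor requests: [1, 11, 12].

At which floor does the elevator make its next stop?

Answer: 11

Derivation:
Current floor: 10, direction: up
Requests above: [11, 12]
Requests below: [1]
Moving up and requests lie above → nearest above is min([11, 12]) = 11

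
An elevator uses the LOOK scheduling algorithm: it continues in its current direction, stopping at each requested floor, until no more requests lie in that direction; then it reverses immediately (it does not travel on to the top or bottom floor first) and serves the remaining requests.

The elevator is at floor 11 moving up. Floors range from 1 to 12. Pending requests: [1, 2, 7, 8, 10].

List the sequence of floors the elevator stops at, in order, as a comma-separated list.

Current: 11, moving UP
Serve above first (ascending): []
Then reverse, serve below (descending): [10, 8, 7, 2, 1]

Answer: 10, 8, 7, 2, 1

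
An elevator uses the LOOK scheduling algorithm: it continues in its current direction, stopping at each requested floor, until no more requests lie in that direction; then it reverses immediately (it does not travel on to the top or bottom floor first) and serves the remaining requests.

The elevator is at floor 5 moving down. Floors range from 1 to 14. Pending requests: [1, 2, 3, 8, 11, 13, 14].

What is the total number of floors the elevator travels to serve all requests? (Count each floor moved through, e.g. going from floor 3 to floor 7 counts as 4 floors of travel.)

Start at floor 5 moving down, LOOK stop order: [3, 2, 1, 8, 11, 13, 14]
  5 → 3: |3-5| = 2, total = 2
  3 → 2: |2-3| = 1, total = 3
  2 → 1: |1-2| = 1, total = 4
  1 → 8: |8-1| = 7, total = 11
  8 → 11: |11-8| = 3, total = 14
  11 → 13: |13-11| = 2, total = 16
  13 → 14: |14-13| = 1, total = 17

Answer: 17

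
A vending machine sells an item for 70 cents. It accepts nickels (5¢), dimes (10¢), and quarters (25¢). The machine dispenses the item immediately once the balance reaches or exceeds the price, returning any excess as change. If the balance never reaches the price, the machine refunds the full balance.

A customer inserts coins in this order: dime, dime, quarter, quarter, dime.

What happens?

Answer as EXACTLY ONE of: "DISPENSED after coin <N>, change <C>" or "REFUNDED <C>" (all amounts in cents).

Price: 70¢
Coin 1 (dime, 10¢): balance = 10¢
Coin 2 (dime, 10¢): balance = 20¢
Coin 3 (quarter, 25¢): balance = 45¢
Coin 4 (quarter, 25¢): balance = 70¢
  → balance >= price → DISPENSE, change = 70 - 70 = 0¢

Answer: DISPENSED after coin 4, change 0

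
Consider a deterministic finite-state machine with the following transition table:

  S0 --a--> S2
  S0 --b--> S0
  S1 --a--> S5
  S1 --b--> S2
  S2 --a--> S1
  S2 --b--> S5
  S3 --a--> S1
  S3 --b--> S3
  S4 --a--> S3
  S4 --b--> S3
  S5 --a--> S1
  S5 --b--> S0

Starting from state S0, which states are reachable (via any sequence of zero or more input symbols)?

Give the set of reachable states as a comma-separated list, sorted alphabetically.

BFS from S0:
  visit S0: S0--a-->S2 (new), S0--b-->S0 (seen)
  visit S2: S2--a-->S1 (new), S2--b-->S5 (new)
  visit S1: S1--a-->S5 (seen), S1--b-->S2 (seen)
  visit S5: S5--a-->S1 (seen), S5--b-->S0 (seen)

Answer: S0, S1, S2, S5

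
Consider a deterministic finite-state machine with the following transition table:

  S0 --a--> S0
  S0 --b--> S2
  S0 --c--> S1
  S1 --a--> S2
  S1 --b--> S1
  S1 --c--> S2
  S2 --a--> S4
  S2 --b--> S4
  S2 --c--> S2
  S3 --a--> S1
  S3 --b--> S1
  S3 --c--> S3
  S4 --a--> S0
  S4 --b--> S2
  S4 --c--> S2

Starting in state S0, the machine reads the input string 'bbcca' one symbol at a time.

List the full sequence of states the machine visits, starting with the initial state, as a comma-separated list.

Answer: S0, S2, S4, S2, S2, S4

Derivation:
Start: S0
  read 'b': S0 --b--> S2
  read 'b': S2 --b--> S4
  read 'c': S4 --c--> S2
  read 'c': S2 --c--> S2
  read 'a': S2 --a--> S4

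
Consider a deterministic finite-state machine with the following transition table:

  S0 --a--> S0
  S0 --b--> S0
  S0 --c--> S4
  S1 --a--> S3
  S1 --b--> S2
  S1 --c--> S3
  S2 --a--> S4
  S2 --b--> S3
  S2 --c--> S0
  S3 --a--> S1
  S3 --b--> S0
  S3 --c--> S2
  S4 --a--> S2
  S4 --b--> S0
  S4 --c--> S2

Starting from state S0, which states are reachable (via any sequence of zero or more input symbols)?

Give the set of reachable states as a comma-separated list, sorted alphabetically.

BFS from S0:
  visit S0: S0--a-->S0 (seen), S0--b-->S0 (seen), S0--c-->S4 (new)
  visit S4: S4--a-->S2 (new), S4--b-->S0 (seen), S4--c-->S2 (seen)
  visit S2: S2--a-->S4 (seen), S2--b-->S3 (new), S2--c-->S0 (seen)
  visit S3: S3--a-->S1 (new), S3--b-->S0 (seen), S3--c-->S2 (seen)
  visit S1: S1--a-->S3 (seen), S1--b-->S2 (seen), S1--c-->S3 (seen)

Answer: S0, S1, S2, S3, S4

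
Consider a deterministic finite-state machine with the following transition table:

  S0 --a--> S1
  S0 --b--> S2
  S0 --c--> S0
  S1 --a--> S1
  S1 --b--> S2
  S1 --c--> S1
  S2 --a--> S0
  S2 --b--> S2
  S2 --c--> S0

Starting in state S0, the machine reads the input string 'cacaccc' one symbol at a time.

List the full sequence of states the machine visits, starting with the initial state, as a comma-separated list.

Start: S0
  read 'c': S0 --c--> S0
  read 'a': S0 --a--> S1
  read 'c': S1 --c--> S1
  read 'a': S1 --a--> S1
  read 'c': S1 --c--> S1
  read 'c': S1 --c--> S1
  read 'c': S1 --c--> S1

Answer: S0, S0, S1, S1, S1, S1, S1, S1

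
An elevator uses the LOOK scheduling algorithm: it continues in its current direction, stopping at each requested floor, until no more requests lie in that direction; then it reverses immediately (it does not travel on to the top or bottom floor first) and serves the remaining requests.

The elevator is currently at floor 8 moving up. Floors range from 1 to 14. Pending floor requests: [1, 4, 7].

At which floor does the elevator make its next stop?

Answer: 7

Derivation:
Current floor: 8, direction: up
Requests above: []
Requests below: [1, 4, 7]
Moving up but no requests above → reverse; nearest below is max([1, 4, 7]) = 7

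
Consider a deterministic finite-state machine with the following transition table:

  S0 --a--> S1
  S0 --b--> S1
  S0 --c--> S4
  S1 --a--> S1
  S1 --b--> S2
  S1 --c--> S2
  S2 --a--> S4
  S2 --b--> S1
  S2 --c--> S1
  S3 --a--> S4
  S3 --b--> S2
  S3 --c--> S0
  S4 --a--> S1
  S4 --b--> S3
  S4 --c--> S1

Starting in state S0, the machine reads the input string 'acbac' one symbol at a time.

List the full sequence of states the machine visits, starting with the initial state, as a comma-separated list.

Answer: S0, S1, S2, S1, S1, S2

Derivation:
Start: S0
  read 'a': S0 --a--> S1
  read 'c': S1 --c--> S2
  read 'b': S2 --b--> S1
  read 'a': S1 --a--> S1
  read 'c': S1 --c--> S2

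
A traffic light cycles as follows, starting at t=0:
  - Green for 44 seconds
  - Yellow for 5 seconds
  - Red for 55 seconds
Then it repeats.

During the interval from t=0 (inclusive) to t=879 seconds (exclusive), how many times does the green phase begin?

Answer: 9

Derivation:
Cycle = 44+5+55 = 104s
green phase starts at t = k*104 + 0 for k=0,1,2,...
Need k*104+0 < 879 → k < 8.452
k ∈ {0, ..., 8} → 9 starts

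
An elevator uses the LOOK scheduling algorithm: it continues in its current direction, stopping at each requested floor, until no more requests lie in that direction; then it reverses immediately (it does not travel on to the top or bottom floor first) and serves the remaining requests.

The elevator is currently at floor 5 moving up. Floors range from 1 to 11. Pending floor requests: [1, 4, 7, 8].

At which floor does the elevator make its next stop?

Answer: 7

Derivation:
Current floor: 5, direction: up
Requests above: [7, 8]
Requests below: [1, 4]
Moving up and requests lie above → nearest above is min([7, 8]) = 7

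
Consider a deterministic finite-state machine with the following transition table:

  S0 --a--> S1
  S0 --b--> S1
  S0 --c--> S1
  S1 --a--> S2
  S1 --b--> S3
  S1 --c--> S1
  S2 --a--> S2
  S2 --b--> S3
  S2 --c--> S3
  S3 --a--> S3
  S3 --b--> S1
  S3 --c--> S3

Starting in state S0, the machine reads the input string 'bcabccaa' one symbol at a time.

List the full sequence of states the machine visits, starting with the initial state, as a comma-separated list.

Answer: S0, S1, S1, S2, S3, S3, S3, S3, S3

Derivation:
Start: S0
  read 'b': S0 --b--> S1
  read 'c': S1 --c--> S1
  read 'a': S1 --a--> S2
  read 'b': S2 --b--> S3
  read 'c': S3 --c--> S3
  read 'c': S3 --c--> S3
  read 'a': S3 --a--> S3
  read 'a': S3 --a--> S3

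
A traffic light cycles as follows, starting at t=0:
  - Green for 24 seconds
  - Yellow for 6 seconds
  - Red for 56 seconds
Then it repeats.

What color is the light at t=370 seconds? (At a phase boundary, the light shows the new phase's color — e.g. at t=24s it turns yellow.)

Cycle length = 24 + 6 + 56 = 86s
t = 370, phase_t = 370 mod 86 = 26
24 <= 26 < 30 (yellow end) → YELLOW

Answer: yellow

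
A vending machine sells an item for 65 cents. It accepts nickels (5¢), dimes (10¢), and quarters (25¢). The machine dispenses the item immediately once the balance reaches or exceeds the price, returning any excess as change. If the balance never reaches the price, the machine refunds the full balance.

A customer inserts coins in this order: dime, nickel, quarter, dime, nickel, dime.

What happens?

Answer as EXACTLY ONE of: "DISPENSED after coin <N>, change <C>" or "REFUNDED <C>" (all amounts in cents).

Price: 65¢
Coin 1 (dime, 10¢): balance = 10¢
Coin 2 (nickel, 5¢): balance = 15¢
Coin 3 (quarter, 25¢): balance = 40¢
Coin 4 (dime, 10¢): balance = 50¢
Coin 5 (nickel, 5¢): balance = 55¢
Coin 6 (dime, 10¢): balance = 65¢
  → balance >= price → DISPENSE, change = 65 - 65 = 0¢

Answer: DISPENSED after coin 6, change 0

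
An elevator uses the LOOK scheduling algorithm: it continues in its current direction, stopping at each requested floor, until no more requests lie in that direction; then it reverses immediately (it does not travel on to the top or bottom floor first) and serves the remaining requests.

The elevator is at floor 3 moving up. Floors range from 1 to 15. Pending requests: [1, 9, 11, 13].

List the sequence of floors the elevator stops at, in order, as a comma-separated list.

Current: 3, moving UP
Serve above first (ascending): [9, 11, 13]
Then reverse, serve below (descending): [1]

Answer: 9, 11, 13, 1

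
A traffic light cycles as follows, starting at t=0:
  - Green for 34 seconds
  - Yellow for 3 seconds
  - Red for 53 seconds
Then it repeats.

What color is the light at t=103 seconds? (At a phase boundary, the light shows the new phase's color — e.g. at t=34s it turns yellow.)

Answer: green

Derivation:
Cycle length = 34 + 3 + 53 = 90s
t = 103, phase_t = 103 mod 90 = 13
13 < 34 (green end) → GREEN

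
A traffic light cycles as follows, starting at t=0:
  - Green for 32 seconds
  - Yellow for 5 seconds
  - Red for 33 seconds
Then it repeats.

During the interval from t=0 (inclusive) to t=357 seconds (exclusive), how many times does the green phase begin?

Answer: 6

Derivation:
Cycle = 32+5+33 = 70s
green phase starts at t = k*70 + 0 for k=0,1,2,...
Need k*70+0 < 357 → k < 5.100
k ∈ {0, ..., 5} → 6 starts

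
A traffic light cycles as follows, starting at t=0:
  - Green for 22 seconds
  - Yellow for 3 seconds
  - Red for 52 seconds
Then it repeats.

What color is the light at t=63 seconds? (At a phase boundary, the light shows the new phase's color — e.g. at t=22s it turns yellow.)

Cycle length = 22 + 3 + 52 = 77s
t = 63, phase_t = 63 mod 77 = 63
63 >= 25 → RED

Answer: red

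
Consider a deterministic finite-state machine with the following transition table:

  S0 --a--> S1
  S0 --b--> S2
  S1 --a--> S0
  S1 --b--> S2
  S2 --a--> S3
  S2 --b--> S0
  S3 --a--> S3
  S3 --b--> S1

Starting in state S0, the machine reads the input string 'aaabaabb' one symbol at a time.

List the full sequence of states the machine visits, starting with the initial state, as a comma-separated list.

Start: S0
  read 'a': S0 --a--> S1
  read 'a': S1 --a--> S0
  read 'a': S0 --a--> S1
  read 'b': S1 --b--> S2
  read 'a': S2 --a--> S3
  read 'a': S3 --a--> S3
  read 'b': S3 --b--> S1
  read 'b': S1 --b--> S2

Answer: S0, S1, S0, S1, S2, S3, S3, S1, S2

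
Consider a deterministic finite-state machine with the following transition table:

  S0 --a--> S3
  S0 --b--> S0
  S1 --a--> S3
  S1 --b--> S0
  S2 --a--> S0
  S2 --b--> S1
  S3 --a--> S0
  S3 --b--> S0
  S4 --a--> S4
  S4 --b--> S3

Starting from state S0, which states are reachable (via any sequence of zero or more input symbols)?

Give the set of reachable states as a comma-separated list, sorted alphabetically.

BFS from S0:
  visit S0: S0--a-->S3 (new), S0--b-->S0 (seen)
  visit S3: S3--a-->S0 (seen), S3--b-->S0 (seen)

Answer: S0, S3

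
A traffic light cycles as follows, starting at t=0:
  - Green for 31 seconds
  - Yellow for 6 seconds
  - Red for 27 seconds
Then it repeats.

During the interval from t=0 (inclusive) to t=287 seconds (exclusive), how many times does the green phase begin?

Cycle = 31+6+27 = 64s
green phase starts at t = k*64 + 0 for k=0,1,2,...
Need k*64+0 < 287 → k < 4.484
k ∈ {0, ..., 4} → 5 starts

Answer: 5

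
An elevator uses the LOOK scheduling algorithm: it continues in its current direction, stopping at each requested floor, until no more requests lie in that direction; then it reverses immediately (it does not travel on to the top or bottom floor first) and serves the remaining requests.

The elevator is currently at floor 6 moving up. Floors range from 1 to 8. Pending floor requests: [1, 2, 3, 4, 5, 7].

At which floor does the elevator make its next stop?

Current floor: 6, direction: up
Requests above: [7]
Requests below: [1, 2, 3, 4, 5]
Moving up and requests lie above → nearest above is min([7]) = 7

Answer: 7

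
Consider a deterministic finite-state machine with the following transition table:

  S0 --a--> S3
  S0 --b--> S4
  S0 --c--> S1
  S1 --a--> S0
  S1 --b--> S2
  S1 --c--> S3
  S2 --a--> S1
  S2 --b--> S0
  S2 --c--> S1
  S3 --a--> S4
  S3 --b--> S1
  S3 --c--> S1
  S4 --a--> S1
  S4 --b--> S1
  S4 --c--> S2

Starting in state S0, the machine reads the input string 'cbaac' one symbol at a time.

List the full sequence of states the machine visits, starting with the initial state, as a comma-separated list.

Start: S0
  read 'c': S0 --c--> S1
  read 'b': S1 --b--> S2
  read 'a': S2 --a--> S1
  read 'a': S1 --a--> S0
  read 'c': S0 --c--> S1

Answer: S0, S1, S2, S1, S0, S1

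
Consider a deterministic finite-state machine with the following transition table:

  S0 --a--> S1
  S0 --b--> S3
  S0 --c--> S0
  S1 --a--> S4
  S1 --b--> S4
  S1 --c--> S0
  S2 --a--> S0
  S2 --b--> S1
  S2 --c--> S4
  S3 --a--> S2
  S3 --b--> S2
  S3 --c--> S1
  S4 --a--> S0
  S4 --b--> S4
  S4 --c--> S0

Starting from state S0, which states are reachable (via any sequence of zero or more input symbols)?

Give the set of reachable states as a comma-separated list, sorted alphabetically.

BFS from S0:
  visit S0: S0--a-->S1 (new), S0--b-->S3 (new), S0--c-->S0 (seen)
  visit S1: S1--a-->S4 (new), S1--b-->S4 (seen), S1--c-->S0 (seen)
  visit S3: S3--a-->S2 (new), S3--b-->S2 (seen), S3--c-->S1 (seen)
  visit S4: S4--a-->S0 (seen), S4--b-->S4 (seen), S4--c-->S0 (seen)
  visit S2: S2--a-->S0 (seen), S2--b-->S1 (seen), S2--c-->S4 (seen)

Answer: S0, S1, S2, S3, S4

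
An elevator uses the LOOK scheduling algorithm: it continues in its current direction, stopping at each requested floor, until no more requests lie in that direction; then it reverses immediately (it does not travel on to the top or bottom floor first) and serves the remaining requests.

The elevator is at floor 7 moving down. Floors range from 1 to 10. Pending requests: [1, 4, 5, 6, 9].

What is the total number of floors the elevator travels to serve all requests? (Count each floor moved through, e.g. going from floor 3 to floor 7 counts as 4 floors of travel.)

Answer: 14

Derivation:
Start at floor 7 moving down, LOOK stop order: [6, 5, 4, 1, 9]
  7 → 6: |6-7| = 1, total = 1
  6 → 5: |5-6| = 1, total = 2
  5 → 4: |4-5| = 1, total = 3
  4 → 1: |1-4| = 3, total = 6
  1 → 9: |9-1| = 8, total = 14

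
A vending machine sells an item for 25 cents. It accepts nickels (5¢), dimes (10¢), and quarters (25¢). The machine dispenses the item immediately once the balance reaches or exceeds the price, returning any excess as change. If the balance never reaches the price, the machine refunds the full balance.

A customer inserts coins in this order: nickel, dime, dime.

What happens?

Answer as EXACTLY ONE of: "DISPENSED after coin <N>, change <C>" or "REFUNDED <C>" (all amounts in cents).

Price: 25¢
Coin 1 (nickel, 5¢): balance = 5¢
Coin 2 (dime, 10¢): balance = 15¢
Coin 3 (dime, 10¢): balance = 25¢
  → balance >= price → DISPENSE, change = 25 - 25 = 0¢

Answer: DISPENSED after coin 3, change 0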